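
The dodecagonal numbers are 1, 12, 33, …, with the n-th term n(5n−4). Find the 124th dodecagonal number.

The 124th dodecagonal number is n(5n−4) with n = 124.
124·(5·124 − 4) = 124·616 = 76384.

76384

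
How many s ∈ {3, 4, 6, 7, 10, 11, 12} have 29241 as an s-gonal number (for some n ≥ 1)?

2

s = 3: P(3, 241) = 29161 and P(3, 242) = 29403; 29241 is not s-gonal.
s = 4: P(4, 171) = 29241. ✓
s = 6: P(6, 121) = 29161 and P(6, 122) = 29646; 29241 is not s-gonal.
s = 7: P(7, 108) = 28998 and P(7, 109) = 29539; 29241 is not s-gonal.
s = 10: P(10, 85) = 28645 and P(10, 86) = 29326; 29241 is not s-gonal.
s = 11: P(11, 81) = 29241. ✓
s = 12: P(12, 76) = 28576 and P(12, 77) = 29337; 29241 is not s-gonal.
Hits: s ∈ {4, 11} → 2.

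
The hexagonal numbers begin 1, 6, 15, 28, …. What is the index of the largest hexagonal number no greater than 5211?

Solve n(2n−1) ≤ 5211 for integer n.
n = 51 gives 5151 ≤ 5211, while n = 52 gives 5356 > 5211; so the answer is index 51.

51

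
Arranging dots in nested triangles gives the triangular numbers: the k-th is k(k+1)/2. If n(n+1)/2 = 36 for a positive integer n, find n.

8

Set n(n+1)/2 = 36, giving n² + n − 72 = 0.
So n = (-1 + 17) / 2 = 16/2 = 8.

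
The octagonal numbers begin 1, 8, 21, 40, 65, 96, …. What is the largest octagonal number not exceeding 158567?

158240

Solve n(3n−2) ≤ 158567 for integer n.
n = 230 gives 158240 ≤ 158567, while n = 231 gives 159621 > 158567; so the answer is 158240.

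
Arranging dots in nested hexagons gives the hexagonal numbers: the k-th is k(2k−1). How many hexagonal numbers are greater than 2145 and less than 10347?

39

The n-th hexagonal number is n(2n−1).
Smallest index with value > 2145: n = 34 (giving 2278).
Largest index with value < 10347: n = 72 (giving 10296).
Indices 34 through 72: 39 terms.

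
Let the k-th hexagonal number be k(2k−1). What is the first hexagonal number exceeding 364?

Solve n(2n−1) > 364 for integer n.
The largest n with value ≤ 364 is 13 (since 325 ≤ 364 < 378), so the first above is n = 14, value 378.

378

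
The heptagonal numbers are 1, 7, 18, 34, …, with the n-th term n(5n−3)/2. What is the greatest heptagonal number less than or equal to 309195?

Solve n(5n−3)/2 ≤ 309195 for integer n.
n = 351 gives 307476 ≤ 309195, while n = 352 gives 309232 > 309195; so the answer is 307476.

307476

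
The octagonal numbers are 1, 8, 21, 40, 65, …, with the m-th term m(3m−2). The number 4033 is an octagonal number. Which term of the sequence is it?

Set n(3n−2) = 4033, giving 3n² − 2n − 4033 = 0.
The discriminant is 4 + 12·4033 = 48400, and √48400 = 220.
So n = (2 + 220) / 6 = 222/6 = 37.

37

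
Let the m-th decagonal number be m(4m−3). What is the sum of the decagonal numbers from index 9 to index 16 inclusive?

4868

Σ i(4i−3) = 4Σi² − 3Σi over i = 9..16.
Σi = 136 − 36 = 100 and Σi² = 1496 − 204 = 1292.
4·1292 − 3·100 = 4868.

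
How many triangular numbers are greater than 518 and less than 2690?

41

The n-th triangular number is n(n+1)/2.
Smallest index with value > 518: n = 32 (giving 528).
Largest index with value < 2690: n = 72 (giving 2628).
Indices 32 through 72: 41 terms.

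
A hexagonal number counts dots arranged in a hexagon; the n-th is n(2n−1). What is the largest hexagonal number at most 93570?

Solve n(2n−1) ≤ 93570 for integer n.
n = 216 gives 93096 ≤ 93570, while n = 217 gives 93961 > 93570; so the answer is 93096.

93096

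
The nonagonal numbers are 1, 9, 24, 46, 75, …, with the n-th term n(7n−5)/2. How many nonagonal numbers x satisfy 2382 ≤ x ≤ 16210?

The n-th nonagonal number is n(7n−5)/2.
Smallest index with value ≥ 2382: n = 27 (giving 2484).
Largest index with value ≤ 16210: n = 68 (giving 16014).
Indices 27 through 68: 42 terms.

42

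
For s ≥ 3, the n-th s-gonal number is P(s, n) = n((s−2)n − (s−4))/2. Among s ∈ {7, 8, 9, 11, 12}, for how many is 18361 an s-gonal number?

s = 7: P(7, 86) = 18361. ✓
s = 8: P(8, 78) = 18096 and P(8, 79) = 18565; 18361 is not s-gonal.
s = 9: P(9, 72) = 17964 and P(9, 73) = 18469; 18361 is not s-gonal.
s = 11: P(11, 64) = 18208 and P(11, 65) = 18785; 18361 is not s-gonal.
s = 12: P(12, 61) = 18361. ✓
Hits: s ∈ {7, 12} → 2.

2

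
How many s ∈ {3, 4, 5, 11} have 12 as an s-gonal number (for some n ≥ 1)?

s = 3: P(3, 4) = 10 and P(3, 5) = 15; 12 is not s-gonal.
s = 4: P(4, 3) = 9 and P(4, 4) = 16; 12 is not s-gonal.
s = 5: P(5, 3) = 12. ✓
s = 11: P(11, 2) = 11 and P(11, 3) = 30; 12 is not s-gonal.
Hits: s ∈ {5} → 1.

1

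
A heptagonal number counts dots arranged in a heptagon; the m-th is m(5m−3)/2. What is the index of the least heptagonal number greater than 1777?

Solve n(5n−3)/2 > 1777 for integer n.
The largest n with value ≤ 1777 is 26 (since 1651 ≤ 1777 < 1782), so the first above is n = 27, value 1782.

27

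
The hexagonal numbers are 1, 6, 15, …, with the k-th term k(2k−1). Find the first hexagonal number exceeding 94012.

94830

Solve n(2n−1) > 94012 for integer n.
The largest n with value ≤ 94012 is 217 (since 93961 ≤ 94012 < 94830), so the first above is n = 218, value 94830.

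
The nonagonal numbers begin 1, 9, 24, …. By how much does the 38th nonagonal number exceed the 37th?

260

Consecutive nonagonal numbers differ by 7n − 6: here 7·38 − 6 = 260.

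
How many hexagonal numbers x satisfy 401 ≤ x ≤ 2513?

The n-th hexagonal number is n(2n−1).
Smallest index with value ≥ 401: n = 15 (giving 435).
Largest index with value ≤ 2513: n = 35 (giving 2415).
Indices 15 through 35: 21 terms.

21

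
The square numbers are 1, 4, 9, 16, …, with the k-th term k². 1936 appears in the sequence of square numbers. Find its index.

We need n² = 1936, so n = √1936 = 44.

44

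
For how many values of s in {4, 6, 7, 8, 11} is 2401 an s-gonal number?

1

s = 4: P(4, 49) = 2401. ✓
s = 6: P(6, 34) = 2278 and P(6, 35) = 2415; 2401 is not s-gonal.
s = 7: P(7, 31) = 2356 and P(7, 32) = 2512; 2401 is not s-gonal.
s = 8: P(8, 28) = 2296 and P(8, 29) = 2465; 2401 is not s-gonal.
s = 11: P(11, 23) = 2300 and P(11, 24) = 2508; 2401 is not s-gonal.
Hits: s ∈ {4} → 1.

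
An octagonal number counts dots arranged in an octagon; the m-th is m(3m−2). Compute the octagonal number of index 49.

The 49th octagonal number is n(3n−2) with n = 49.
49·(3·49 − 2) = 49·145 = 7105.

7105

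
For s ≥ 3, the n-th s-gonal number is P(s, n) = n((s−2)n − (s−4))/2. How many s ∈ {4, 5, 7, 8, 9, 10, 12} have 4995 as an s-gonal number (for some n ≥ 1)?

1

s = 4: P(4, 70) = 4900 and P(4, 71) = 5041; 4995 is not s-gonal.
s = 5: P(5, 57) = 4845 and P(5, 58) = 5017; 4995 is not s-gonal.
s = 7: P(7, 45) = 4995. ✓
s = 8: P(8, 41) = 4961 and P(8, 42) = 5208; 4995 is not s-gonal.
s = 9: P(9, 38) = 4959 and P(9, 39) = 5226; 4995 is not s-gonal.
s = 10: P(10, 35) = 4795 and P(10, 36) = 5076; 4995 is not s-gonal.
s = 12: P(12, 32) = 4992 and P(12, 33) = 5313; 4995 is not s-gonal.
Hits: s ∈ {7} → 1.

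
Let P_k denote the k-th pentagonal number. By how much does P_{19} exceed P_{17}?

107

19·(3·19 − 1)/2 = 532 and 17·(3·17 − 1)/2 = 425.
Difference: 532 − 425 = 107.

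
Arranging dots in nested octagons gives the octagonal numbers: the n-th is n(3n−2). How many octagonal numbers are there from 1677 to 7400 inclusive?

27

The n-th octagonal number is n(3n−2).
Smallest index with value ≥ 1677: n = 24 (giving 1680).
Largest index with value ≤ 7400: n = 50 (giving 7400).
Indices 24 through 50: 27 terms.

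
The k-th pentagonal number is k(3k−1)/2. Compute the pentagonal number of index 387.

The 387th pentagonal number is n(3n−1)/2 with n = 387.
387·(3·387 − 1)/2 = 387·1160/2 = 387·580 = 224460.

224460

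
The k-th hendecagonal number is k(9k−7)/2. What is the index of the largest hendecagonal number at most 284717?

Solve n(9n−7)/2 ≤ 284717 for integer n.
n = 251 gives 282626 ≤ 284717, while n = 252 gives 284886 > 284717; so the answer is index 251.

251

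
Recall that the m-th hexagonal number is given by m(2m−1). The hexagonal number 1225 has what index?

25

Set n(2n−1) = 1225, giving 2n² − n − 1225 = 0.
The discriminant is 1 + 8·1225 = 9801, and √9801 = 99.
So n = (1 + 99) / 4 = 100/4 = 25.
Check: 25·(2·25 − 1) = 1225. ✓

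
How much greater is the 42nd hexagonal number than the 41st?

Consecutive hexagonal numbers differ by 4n − 3: here 4·42 − 3 = 165.

165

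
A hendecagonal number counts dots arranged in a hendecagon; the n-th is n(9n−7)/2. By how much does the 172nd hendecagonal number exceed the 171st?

1540

Consecutive hendecagonal numbers differ by 9n − 8: here 9·172 − 8 = 1540.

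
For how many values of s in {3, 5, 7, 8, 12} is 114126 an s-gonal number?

1

s = 3: P(3, 477) = 114003 and P(3, 478) = 114481; 114126 is not s-gonal.
s = 5: P(5, 276) = 114126. ✓
s = 7: P(7, 213) = 113103 and P(7, 214) = 114169; 114126 is not s-gonal.
s = 8: P(8, 195) = 113685 and P(8, 196) = 114856; 114126 is not s-gonal.
s = 12: P(12, 151) = 113401 and P(12, 152) = 114912; 114126 is not s-gonal.
Hits: s ∈ {5} → 1.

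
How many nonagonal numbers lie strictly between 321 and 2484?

17

The n-th nonagonal number is n(7n−5)/2.
Smallest index with value > 321: n = 10 (giving 325).
Largest index with value < 2484: n = 26 (giving 2301).
Indices 10 through 26: 17 terms.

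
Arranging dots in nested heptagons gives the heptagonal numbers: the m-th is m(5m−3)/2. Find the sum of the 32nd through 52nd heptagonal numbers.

93212

Σ i(5i−3)/2 = (5Σi² − 3Σi) / 2 over i = 32..52.
Σi = 1378 − 496 = 882 and Σi² = 48230 − 10416 = 37814.
(5·37814 − 3·882) / 2 = 186424/2 = 93212.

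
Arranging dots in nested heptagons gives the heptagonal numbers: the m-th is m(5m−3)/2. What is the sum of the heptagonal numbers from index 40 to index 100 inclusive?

Σ i(5i−3)/2 = (5Σi² − 3Σi) / 2 over i = 40..100.
Σi = 5050 − 780 = 4270 and Σi² = 338350 − 20540 = 317810.
(5·317810 − 3·4270) / 2 = 1576240/2 = 788120.

788120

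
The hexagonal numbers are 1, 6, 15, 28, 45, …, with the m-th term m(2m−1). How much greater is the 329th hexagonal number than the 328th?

1313

Consecutive hexagonal numbers differ by 4n − 3: here 4·329 − 3 = 1313.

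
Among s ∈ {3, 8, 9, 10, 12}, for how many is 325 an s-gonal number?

s = 3: P(3, 25) = 325. ✓
s = 8: P(8, 10) = 280 and P(8, 11) = 341; 325 is not s-gonal.
s = 9: P(9, 10) = 325. ✓
s = 10: P(10, 9) = 297 and P(10, 10) = 370; 325 is not s-gonal.
s = 12: P(12, 8) = 288 and P(12, 9) = 369; 325 is not s-gonal.
Hits: s ∈ {3, 9} → 2.

2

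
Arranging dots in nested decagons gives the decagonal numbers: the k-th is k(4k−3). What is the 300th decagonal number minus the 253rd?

300·(4·300 − 3) = 359100 and 253·(4·253 − 3) = 255277.
Difference: 359100 − 255277 = 103823.

103823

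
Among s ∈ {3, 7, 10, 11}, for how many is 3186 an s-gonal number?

2

s = 3: P(3, 79) = 3160 and P(3, 80) = 3240; 3186 is not s-gonal.
s = 7: P(7, 36) = 3186. ✓
s = 10: P(10, 28) = 3052 and P(10, 29) = 3277; 3186 is not s-gonal.
s = 11: P(11, 27) = 3186. ✓
Hits: s ∈ {7, 11} → 2.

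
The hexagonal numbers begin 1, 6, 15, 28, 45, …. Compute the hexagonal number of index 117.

27261

The 117th hexagonal number is n(2n−1) with n = 117.
117·(2·117 − 1) = 117·233 = 27261.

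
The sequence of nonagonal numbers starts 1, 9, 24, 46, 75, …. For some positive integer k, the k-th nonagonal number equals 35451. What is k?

Set n(7n−5)/2 = 35451, giving 7n² − 5n − 70902 = 0.
The discriminant is 25 + 56·35451 = 1985281, and √1985281 = 1409.
So n = (5 + 1409) / 14 = 1414/14 = 101.
Check: 101·(7·101 − 5)/2 = 35451. ✓

101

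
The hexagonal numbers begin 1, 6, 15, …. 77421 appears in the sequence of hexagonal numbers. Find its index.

Set n(2n−1) = 77421, giving 2n² − n − 77421 = 0.
The discriminant is 1 + 8·77421 = 619369, and √619369 = 787.
So n = (1 + 787) / 4 = 788/4 = 197.

197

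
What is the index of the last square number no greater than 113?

Solve n² ≤ 113 for integer n.
n = 10 gives 100 ≤ 113, while n = 11 gives 121 > 113; so the answer is index 10.

10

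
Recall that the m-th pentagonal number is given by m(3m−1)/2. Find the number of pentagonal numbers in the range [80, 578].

The n-th pentagonal number is n(3n−1)/2.
Smallest index with value ≥ 80: n = 8 (giving 92).
Largest index with value ≤ 578: n = 19 (giving 532).
Indices 8 through 19: 12 terms.

12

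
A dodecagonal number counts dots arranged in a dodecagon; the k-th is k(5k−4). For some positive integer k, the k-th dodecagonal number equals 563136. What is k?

Set n(5n−4) = 563136, giving 5n² − 4n − 563136 = 0.
The discriminant is 16 + 20·563136 = 11262736, and √11262736 = 3356.
So n = (4 + 3356) / 10 = 3360/10 = 336.
Check: 336·(5·336 − 4) = 563136. ✓

336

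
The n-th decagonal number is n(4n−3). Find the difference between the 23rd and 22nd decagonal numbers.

177

Consecutive decagonal numbers differ by 8n − 7: here 8·23 − 7 = 177.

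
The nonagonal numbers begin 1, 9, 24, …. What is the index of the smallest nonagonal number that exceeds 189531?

Solve n(7n−5)/2 > 189531 for integer n.
The largest n with value ≤ 189531 is 233 (since 189429 ≤ 189531 < 191061), so the first above is n = 234, value 191061.

234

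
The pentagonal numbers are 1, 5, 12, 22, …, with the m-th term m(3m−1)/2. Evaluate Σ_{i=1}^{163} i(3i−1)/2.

2178658

Σ i(3i−1)/2 = (3Σi² − Σi) / 2 over i = 1..163.
Σi = 13366 and Σi² = 1456894.
(3·1456894 − 1·13366) / 2 = 4357316/2 = 2178658.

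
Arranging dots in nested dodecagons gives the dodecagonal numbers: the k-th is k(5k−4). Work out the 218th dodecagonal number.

The 218th dodecagonal number is n(5n−4) with n = 218.
218·(5·218 − 4) = 218·1086 = 236748.

236748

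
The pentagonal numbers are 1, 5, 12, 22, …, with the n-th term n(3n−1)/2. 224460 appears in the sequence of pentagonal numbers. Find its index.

Set n(3n−1)/2 = 224460, giving 3n² − n − 448920 = 0.
So n = (1 + 2321) / 6 = 2322/6 = 387.
Check: 387·(3·387 − 1)/2 = 224460. ✓

387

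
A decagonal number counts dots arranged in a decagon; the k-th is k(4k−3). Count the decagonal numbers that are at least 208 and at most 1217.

10

The n-th decagonal number is n(4n−3).
Smallest index with value ≥ 208: n = 8 (giving 232).
Largest index with value ≤ 1217: n = 17 (giving 1105).
Indices 8 through 17: 10 terms.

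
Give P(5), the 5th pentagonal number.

35

The 5th pentagonal number is n(3n−1)/2 with n = 5.
5·(3·5 − 1)/2 = 5·14/2 = 5·7 = 35.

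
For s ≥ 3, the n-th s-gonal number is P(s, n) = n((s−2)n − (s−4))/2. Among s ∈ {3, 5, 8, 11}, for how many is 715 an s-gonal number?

2

s = 3: P(3, 37) = 703 and P(3, 38) = 741; 715 is not s-gonal.
s = 5: P(5, 22) = 715. ✓
s = 8: P(8, 15) = 645 and P(8, 16) = 736; 715 is not s-gonal.
s = 11: P(11, 13) = 715. ✓
Hits: s ∈ {5, 11} → 2.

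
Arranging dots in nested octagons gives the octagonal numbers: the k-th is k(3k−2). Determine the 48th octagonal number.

The 48th octagonal number is n(3n−2) with n = 48.
48·(3·48 − 2) = 48·142 = 6816.

6816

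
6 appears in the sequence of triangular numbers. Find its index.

3

Set n(n+1)/2 = 6, giving n² + n − 12 = 0.
The discriminant is 1 + 8·6 = 49, and √49 = 7.
So n = (-1 + 7) / 2 = 6/2 = 3.
Check: 3·4/2 = 6. ✓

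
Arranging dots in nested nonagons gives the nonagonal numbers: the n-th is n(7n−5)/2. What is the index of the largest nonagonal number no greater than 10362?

Solve n(7n−5)/2 ≤ 10362 for integer n.
n = 54 gives 10071 ≤ 10362, while n = 55 gives 10450 > 10362; so the answer is index 54.

54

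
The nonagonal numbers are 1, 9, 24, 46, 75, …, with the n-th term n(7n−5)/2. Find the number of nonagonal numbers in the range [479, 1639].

The n-th nonagonal number is n(7n−5)/2.
Smallest index with value ≥ 479: n = 13 (giving 559).
Largest index with value ≤ 1639: n = 22 (giving 1639).
Indices 13 through 22: 10 terms.

10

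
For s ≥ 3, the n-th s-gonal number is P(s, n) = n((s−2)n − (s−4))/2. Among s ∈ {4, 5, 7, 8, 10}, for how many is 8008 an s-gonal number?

s = 4: P(4, 89) = 7921 and P(4, 90) = 8100; 8008 is not s-gonal.
s = 5: P(5, 73) = 7957 and P(5, 74) = 8177; 8008 is not s-gonal.
s = 7: P(7, 56) = 7756 and P(7, 57) = 8037; 8008 is not s-gonal.
s = 8: P(8, 52) = 8008. ✓
s = 10: P(10, 45) = 7965 and P(10, 46) = 8326; 8008 is not s-gonal.
Hits: s ∈ {8} → 1.

1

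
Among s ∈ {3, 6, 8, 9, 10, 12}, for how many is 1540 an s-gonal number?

3

s = 3: P(3, 55) = 1540. ✓
s = 6: P(6, 28) = 1540. ✓
s = 8: P(8, 22) = 1408 and P(8, 23) = 1541; 1540 is not s-gonal.
s = 9: P(9, 21) = 1491 and P(9, 22) = 1639; 1540 is not s-gonal.
s = 10: P(10, 20) = 1540. ✓
s = 12: P(12, 17) = 1377 and P(12, 18) = 1548; 1540 is not s-gonal.
Hits: s ∈ {3, 6, 10} → 3.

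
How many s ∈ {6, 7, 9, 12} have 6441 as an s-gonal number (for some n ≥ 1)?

s = 6: P(6, 57) = 6441. ✓
s = 7: P(7, 51) = 6426 and P(7, 52) = 6682; 6441 is not s-gonal.
s = 9: P(9, 43) = 6364 and P(9, 44) = 6666; 6441 is not s-gonal.
s = 12: P(12, 36) = 6336 and P(12, 37) = 6697; 6441 is not s-gonal.
Hits: s ∈ {6} → 1.

1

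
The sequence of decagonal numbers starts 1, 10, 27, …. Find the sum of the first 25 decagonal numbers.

21125

Σ i(4i−3) = 4Σi² − 3Σi over i = 1..25.
Σi = 325 and Σi² = 5525.
4·5525 − 3·325 = 21125.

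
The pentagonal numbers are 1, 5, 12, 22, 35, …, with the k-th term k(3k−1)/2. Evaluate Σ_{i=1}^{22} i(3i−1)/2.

Σ i(3i−1)/2 = (3Σi² − Σi) / 2 over i = 1..22.
Σi = 253 and Σi² = 3795.
(3·3795 − 1·253) / 2 = 11132/2 = 5566.

5566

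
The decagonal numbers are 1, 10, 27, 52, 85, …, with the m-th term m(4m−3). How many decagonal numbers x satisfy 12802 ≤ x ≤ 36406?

The n-th decagonal number is n(4n−3).
Smallest index with value ≥ 12802: n = 57 (giving 12825).
Largest index with value ≤ 36406: n = 95 (giving 35815).
Indices 57 through 95: 39 terms.

39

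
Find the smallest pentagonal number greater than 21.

22

Solve n(3n−1)/2 > 21 for integer n.
The largest n with value ≤ 21 is 3 (since 12 ≤ 21 < 22), so the first above is n = 4, value 22.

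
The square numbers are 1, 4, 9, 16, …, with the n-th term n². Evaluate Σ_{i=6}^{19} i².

2415

Σ_{i=6}^{19} i² = 2470 − 55 = 2415.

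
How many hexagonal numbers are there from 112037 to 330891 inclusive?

The n-th hexagonal number is n(2n−1).
Smallest index with value ≥ 112037: n = 237 (giving 112101).
Largest index with value ≤ 330891: n = 407 (giving 330891).
Indices 237 through 407: 171 terms.

171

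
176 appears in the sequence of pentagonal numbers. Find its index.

11

Set n(3n−1)/2 = 176, giving 3n² − n − 352 = 0.
So n = (1 + 65) / 6 = 66/6 = 11.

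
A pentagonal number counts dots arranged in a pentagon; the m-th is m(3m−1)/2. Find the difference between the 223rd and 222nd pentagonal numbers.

667

Consecutive pentagonal numbers differ by 3n − 2: here 3·223 − 2 = 667.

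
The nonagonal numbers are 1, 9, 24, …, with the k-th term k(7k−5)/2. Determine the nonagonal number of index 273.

The 273rd nonagonal number is n(7n−5)/2 with n = 273.
273·(7·273 − 5)/2 = 273·1906/2 = 273·953 = 260169.

260169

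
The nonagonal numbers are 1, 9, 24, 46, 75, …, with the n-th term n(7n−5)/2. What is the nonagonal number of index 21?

1491

The 21st nonagonal number is n(7n−5)/2 with n = 21.
21·(7·21 − 5)/2 = 21·142/2 = 21·71 = 1491.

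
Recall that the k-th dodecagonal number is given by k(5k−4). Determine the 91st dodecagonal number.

The 91st dodecagonal number is n(5n−4) with n = 91.
91·(5·91 − 4) = 91·451 = 41041.

41041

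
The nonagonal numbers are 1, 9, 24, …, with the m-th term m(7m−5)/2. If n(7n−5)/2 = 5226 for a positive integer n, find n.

39

Set n(7n−5)/2 = 5226, giving 7n² − 5n − 10452 = 0.
The discriminant is 25 + 56·5226 = 292681, and √292681 = 541.
So n = (5 + 541) / 14 = 546/14 = 39.
Check: 39·(7·39 − 5)/2 = 5226. ✓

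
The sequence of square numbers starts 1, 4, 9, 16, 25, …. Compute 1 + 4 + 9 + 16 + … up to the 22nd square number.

Σ_{i=1}^{22} i² = 22·23·45/6 = 3795.

3795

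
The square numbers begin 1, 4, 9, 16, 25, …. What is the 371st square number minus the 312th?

40297

371² = 137641 and 312² = 97344.
Difference: 137641 − 97344 = 40297.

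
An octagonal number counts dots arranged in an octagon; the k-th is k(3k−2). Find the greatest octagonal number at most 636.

560

Solve n(3n−2) ≤ 636 for integer n.
n = 14 gives 560 ≤ 636, while n = 15 gives 645 > 636; so the answer is 560.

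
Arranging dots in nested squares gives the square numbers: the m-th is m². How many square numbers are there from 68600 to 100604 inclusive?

56

The n-th square number is n².
Smallest index with value ≥ 68600: n = 262 (giving 68644).
Largest index with value ≤ 100604: n = 317 (giving 100489).
Indices 262 through 317: 56 terms.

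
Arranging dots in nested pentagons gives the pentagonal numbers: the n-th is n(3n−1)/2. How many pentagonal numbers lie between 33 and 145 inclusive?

The n-th pentagonal number is n(3n−1)/2.
Smallest index with value ≥ 33: n = 5 (giving 35).
Largest index with value ≤ 145: n = 10 (giving 145).
Indices 5 through 10: 6 terms.

6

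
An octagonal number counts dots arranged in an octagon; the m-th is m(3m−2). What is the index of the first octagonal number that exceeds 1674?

Solve n(3n−2) > 1674 for integer n.
The largest n with value ≤ 1674 is 23 (since 1541 ≤ 1674 < 1680), so the first above is n = 24, value 1680.

24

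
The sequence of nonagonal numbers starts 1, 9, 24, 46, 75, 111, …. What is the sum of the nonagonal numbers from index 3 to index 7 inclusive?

Σ i(7i−5)/2 = (7Σi² − 5Σi) / 2 over i = 3..7.
Σi = 28 − 3 = 25 and Σi² = 140 − 5 = 135.
(7·135 − 5·25) / 2 = 820/2 = 410.

410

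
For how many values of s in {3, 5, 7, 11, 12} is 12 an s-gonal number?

2

s = 3: P(3, 4) = 10 and P(3, 5) = 15; 12 is not s-gonal.
s = 5: P(5, 3) = 12. ✓
s = 7: P(7, 2) = 7 and P(7, 3) = 18; 12 is not s-gonal.
s = 11: P(11, 2) = 11 and P(11, 3) = 30; 12 is not s-gonal.
s = 12: P(12, 2) = 12. ✓
Hits: s ∈ {5, 12} → 2.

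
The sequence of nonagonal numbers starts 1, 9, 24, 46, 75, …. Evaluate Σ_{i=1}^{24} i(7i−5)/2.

16400

Σ i(7i−5)/2 = (7Σi² − 5Σi) / 2 over i = 1..24.
Σi = 300 and Σi² = 4900.
(7·4900 − 5·300) / 2 = 32800/2 = 16400.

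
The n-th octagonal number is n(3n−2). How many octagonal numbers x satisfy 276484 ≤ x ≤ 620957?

The n-th octagonal number is n(3n−2).
Smallest index with value ≥ 276484: n = 304 (giving 276640).
Largest index with value ≤ 620957: n = 455 (giving 620165).
Indices 304 through 455: 152 terms.

152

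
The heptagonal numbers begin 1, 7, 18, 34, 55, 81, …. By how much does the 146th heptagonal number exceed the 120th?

146·(5·146 − 3)/2 = 53071 and 120·(5·120 − 3)/2 = 35820.
Difference: 53071 − 35820 = 17251.

17251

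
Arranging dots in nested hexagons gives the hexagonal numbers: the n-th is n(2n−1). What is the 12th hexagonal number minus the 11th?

Consecutive hexagonal numbers differ by 4n − 3: here 4·12 − 3 = 45.

45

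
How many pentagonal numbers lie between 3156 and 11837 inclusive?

43

The n-th pentagonal number is n(3n−1)/2.
Smallest index with value ≥ 3156: n = 47 (giving 3290).
Largest index with value ≤ 11837: n = 89 (giving 11837).
Indices 47 through 89: 43 terms.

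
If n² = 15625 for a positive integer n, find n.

We need n² = 15625, so n = √15625 = 125.
Check: 125² = 15625. ✓

125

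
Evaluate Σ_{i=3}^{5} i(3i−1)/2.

69

Σ i(3i−1)/2 = (3Σi² − Σi) / 2 over i = 3..5.
Σi = 15 − 3 = 12 and Σi² = 55 − 5 = 50.
(3·50 − 1·12) / 2 = 138/2 = 69.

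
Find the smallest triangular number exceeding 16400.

Solve n(n+1)/2 > 16400 for integer n.
The largest n with value ≤ 16400 is 180 (since 16290 ≤ 16400 < 16471), so the first above is n = 181, value 16471.

16471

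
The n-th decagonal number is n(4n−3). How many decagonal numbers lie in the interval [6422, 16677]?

The n-th decagonal number is n(4n−3).
Smallest index with value ≥ 6422: n = 41 (giving 6601).
Largest index with value ≤ 16677: n = 64 (giving 16192).
Indices 41 through 64: 24 terms.

24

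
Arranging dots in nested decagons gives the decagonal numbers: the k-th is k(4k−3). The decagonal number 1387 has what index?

19

Set n(4n−3) = 1387, giving 4n² − 3n − 1387 = 0.
The discriminant is 9 + 16·1387 = 22201, and √22201 = 149.
So n = (3 + 149) / 8 = 152/8 = 19.
Check: 19·(4·19 − 3) = 1387. ✓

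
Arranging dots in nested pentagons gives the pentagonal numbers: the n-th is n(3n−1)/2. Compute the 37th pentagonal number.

2035

The 37th pentagonal number is n(3n−1)/2 with n = 37.
37·(3·37 − 1)/2 = 37·110/2 = 37·55 = 2035.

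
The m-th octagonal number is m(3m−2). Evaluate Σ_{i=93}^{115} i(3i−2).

Σ i(3i−2) = 3Σi² − 2Σi over i = 93..115.
Σi = 6670 − 4278 = 2392 and Σi² = 513590 − 263810 = 249780.
3·249780 − 2·2392 = 744556.

744556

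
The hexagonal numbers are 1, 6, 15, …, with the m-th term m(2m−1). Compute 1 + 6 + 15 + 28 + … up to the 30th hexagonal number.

18445

Σ i(2i−1) = 2Σi² − Σi over i = 1..30.
Σi = 465 and Σi² = 9455.
2·9455 − 1·465 = 18445.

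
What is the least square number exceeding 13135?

Solve n² > 13135 for integer n.
The largest n with value ≤ 13135 is 114 (since 12996 ≤ 13135 < 13225), so the first above is n = 115, value 13225.

13225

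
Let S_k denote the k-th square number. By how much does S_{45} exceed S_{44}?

89

n² − (n−1)² = 2n − 1, so 45² − 44² = 2·45 − 1 = 89.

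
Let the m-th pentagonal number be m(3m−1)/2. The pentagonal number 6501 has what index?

66

Set n(3n−1)/2 = 6501, giving 3n² − n − 13002 = 0.
So n = (1 + 395) / 6 = 396/6 = 66.
Check: 66·(3·66 − 1)/2 = 6501. ✓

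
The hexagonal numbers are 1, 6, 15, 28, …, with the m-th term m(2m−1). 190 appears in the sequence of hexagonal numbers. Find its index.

Set n(2n−1) = 190, giving 2n² − n − 190 = 0.
The discriminant is 1 + 8·190 = 1521, and √1521 = 39.
So n = (1 + 39) / 4 = 40/4 = 10.

10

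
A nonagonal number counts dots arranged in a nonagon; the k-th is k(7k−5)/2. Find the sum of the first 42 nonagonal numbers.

87290

Σ i(7i−5)/2 = (7Σi² − 5Σi) / 2 over i = 1..42.
Σi = 903 and Σi² = 25585.
(7·25585 − 5·903) / 2 = 174580/2 = 87290.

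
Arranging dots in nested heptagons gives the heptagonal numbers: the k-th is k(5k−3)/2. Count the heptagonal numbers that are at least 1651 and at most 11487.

43

The n-th heptagonal number is n(5n−3)/2.
Smallest index with value ≥ 1651: n = 26 (giving 1651).
Largest index with value ≤ 11487: n = 68 (giving 11458).
Indices 26 through 68: 43 terms.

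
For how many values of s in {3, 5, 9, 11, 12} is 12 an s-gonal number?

2

s = 3: P(3, 4) = 10 and P(3, 5) = 15; 12 is not s-gonal.
s = 5: P(5, 3) = 12. ✓
s = 9: P(9, 2) = 9 and P(9, 3) = 24; 12 is not s-gonal.
s = 11: P(11, 2) = 11 and P(11, 3) = 30; 12 is not s-gonal.
s = 12: P(12, 2) = 12. ✓
Hits: s ∈ {5, 12} → 2.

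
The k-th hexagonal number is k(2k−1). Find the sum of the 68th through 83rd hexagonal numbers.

181880

Σ i(2i−1) = 2Σi² − Σi over i = 68..83.
Σi = 3486 − 2278 = 1208 and Σi² = 194054 − 102510 = 91544.
2·91544 − 1·1208 = 181880.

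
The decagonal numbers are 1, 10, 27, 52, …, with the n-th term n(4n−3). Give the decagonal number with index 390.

The 390th decagonal number is n(4n−3) with n = 390.
390·(4·390 − 3) = 390·1557 = 607230.

607230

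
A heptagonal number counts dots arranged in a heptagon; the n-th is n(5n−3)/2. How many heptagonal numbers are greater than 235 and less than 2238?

The n-th heptagonal number is n(5n−3)/2.
Smallest index with value > 235: n = 11 (giving 286).
Largest index with value < 2238: n = 30 (giving 2205).
Indices 11 through 30: 20 terms.

20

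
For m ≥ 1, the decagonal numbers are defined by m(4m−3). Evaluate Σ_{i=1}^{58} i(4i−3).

Σ i(4i−3) = 4Σi² − 3Σi over i = 1..58.
Σi = 1711 and Σi² = 66729.
4·66729 − 3·1711 = 261783.

261783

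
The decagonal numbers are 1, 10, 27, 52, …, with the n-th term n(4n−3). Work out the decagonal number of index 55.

55·(4·55 − 3) = 55·217 = 11935.

11935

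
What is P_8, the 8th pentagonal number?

8·(3·8 − 1)/2 = 8·23/2 = 92.

92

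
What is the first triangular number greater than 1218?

Solve n(n+1)/2 > 1218 for integer n.
The largest n with value ≤ 1218 is 48 (since 1176 ≤ 1218 < 1225), so the first above is n = 49, value 1225.

1225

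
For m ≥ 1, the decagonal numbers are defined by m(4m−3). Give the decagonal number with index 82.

The 82nd decagonal number is n(4n−3) with n = 82.
82·(4·82 − 3) = 82·325 = 26650.

26650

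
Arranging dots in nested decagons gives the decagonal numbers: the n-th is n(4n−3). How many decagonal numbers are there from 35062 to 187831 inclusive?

The n-th decagonal number is n(4n−3).
Smallest index with value ≥ 35062: n = 94 (giving 35062).
Largest index with value ≤ 187831: n = 217 (giving 187705).
Indices 94 through 217: 124 terms.

124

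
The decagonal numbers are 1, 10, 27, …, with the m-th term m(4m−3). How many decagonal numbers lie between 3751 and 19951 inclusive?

41

The n-th decagonal number is n(4n−3).
Smallest index with value ≥ 3751: n = 31 (giving 3751).
Largest index with value ≤ 19951: n = 71 (giving 19951).
Indices 31 through 71: 41 terms.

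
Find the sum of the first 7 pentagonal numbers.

196

Σ i(3i−1)/2 = (3Σi² − Σi) / 2 over i = 1..7.
Σi = 28 and Σi² = 140.
(3·140 − 1·28) / 2 = 392/2 = 196.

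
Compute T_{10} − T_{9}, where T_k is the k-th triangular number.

10

Consecutive triangular numbers differ by n: T_{10} − T_{9} = 10.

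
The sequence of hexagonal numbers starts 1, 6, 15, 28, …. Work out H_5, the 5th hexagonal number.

5·(2·5 − 1) = 5·9 = 45.

45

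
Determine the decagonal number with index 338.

455962

338·(4·338 − 3) = 338·1349 = 455962.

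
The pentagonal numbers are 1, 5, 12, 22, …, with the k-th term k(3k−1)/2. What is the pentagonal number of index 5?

35

5·(3·5 − 1)/2 = 5·14/2 = 5·7 = 35.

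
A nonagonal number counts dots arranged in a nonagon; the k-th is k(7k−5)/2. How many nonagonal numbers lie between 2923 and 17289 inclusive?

The n-th nonagonal number is n(7n−5)/2.
Smallest index with value ≥ 2923: n = 30 (giving 3075).
Largest index with value ≤ 17289: n = 70 (giving 16975).
Indices 30 through 70: 41 terms.

41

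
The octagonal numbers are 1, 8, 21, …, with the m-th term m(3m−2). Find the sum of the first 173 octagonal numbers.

Σ i(3i−2) = 3Σi² − 2Σi over i = 1..173.
Σi = 15051 and Σi² = 1740899.
3·1740899 − 2·15051 = 5192595.

5192595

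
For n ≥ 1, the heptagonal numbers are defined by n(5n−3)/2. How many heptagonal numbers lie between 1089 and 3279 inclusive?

15

The n-th heptagonal number is n(5n−3)/2.
Smallest index with value ≥ 1089: n = 22 (giving 1177).
Largest index with value ≤ 3279: n = 36 (giving 3186).
Indices 22 through 36: 15 terms.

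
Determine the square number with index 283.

80089

283² = 80089.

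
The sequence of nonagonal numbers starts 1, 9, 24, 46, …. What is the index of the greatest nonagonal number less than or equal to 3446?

Solve n(7n−5)/2 ≤ 3446 for integer n.
n = 31 gives 3286 ≤ 3446, while n = 32 gives 3504 > 3446; so the answer is index 31.

31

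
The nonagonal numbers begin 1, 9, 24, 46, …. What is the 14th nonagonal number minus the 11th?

255

14·(7·14 − 5)/2 = 651 and 11·(7·11 − 5)/2 = 396.
Difference: 651 − 396 = 255.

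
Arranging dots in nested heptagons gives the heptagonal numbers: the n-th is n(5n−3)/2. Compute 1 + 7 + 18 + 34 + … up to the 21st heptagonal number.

7931

Σ i(5i−3)/2 = (5Σi² − 3Σi) / 2 over i = 1..21.
Σi = 231 and Σi² = 3311.
(5·3311 − 3·231) / 2 = 15862/2 = 7931.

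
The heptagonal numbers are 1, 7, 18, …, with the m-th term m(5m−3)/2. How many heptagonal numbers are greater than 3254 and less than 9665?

The n-th heptagonal number is n(5n−3)/2.
Smallest index with value > 3254: n = 37 (giving 3367).
Largest index with value < 9665: n = 62 (giving 9517).
Indices 37 through 62: 26 terms.

26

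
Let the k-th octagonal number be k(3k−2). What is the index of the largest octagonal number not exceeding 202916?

260

Solve n(3n−2) ≤ 202916 for integer n.
n = 260 gives 202280 ≤ 202916, while n = 261 gives 203841 > 202916; so the answer is index 260.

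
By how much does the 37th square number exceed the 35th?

144

37² = 1369 and 35² = 1225.
Difference: 1369 − 1225 = 144.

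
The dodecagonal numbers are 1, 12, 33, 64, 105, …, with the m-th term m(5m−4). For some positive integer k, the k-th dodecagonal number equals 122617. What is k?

157

Set n(5n−4) = 122617, giving 5n² − 4n − 122617 = 0.
The discriminant is 16 + 20·122617 = 2452356, and √2452356 = 1566.
So n = (4 + 1566) / 10 = 1570/10 = 157.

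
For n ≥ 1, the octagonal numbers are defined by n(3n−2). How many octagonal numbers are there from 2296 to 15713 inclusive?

45

The n-th octagonal number is n(3n−2).
Smallest index with value ≥ 2296: n = 28 (giving 2296).
Largest index with value ≤ 15713: n = 72 (giving 15408).
Indices 28 through 72: 45 terms.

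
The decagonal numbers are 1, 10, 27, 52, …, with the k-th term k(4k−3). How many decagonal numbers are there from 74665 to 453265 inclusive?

201

The n-th decagonal number is n(4n−3).
Smallest index with value ≥ 74665: n = 137 (giving 74665).
Largest index with value ≤ 453265: n = 337 (giving 453265).
Indices 137 through 337: 201 terms.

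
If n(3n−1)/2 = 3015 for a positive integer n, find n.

Set n(3n−1)/2 = 3015, giving 3n² − n − 6030 = 0.
The discriminant is 1 + 24·3015 = 72361, and √72361 = 269.
So n = (1 + 269) / 6 = 270/6 = 45.

45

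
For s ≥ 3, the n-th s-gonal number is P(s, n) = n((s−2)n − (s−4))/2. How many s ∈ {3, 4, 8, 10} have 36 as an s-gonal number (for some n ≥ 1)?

2

s = 3: P(3, 8) = 36. ✓
s = 4: P(4, 6) = 36. ✓
s = 8: P(8, 3) = 21 and P(8, 4) = 40; 36 is not s-gonal.
s = 10: P(10, 3) = 27 and P(10, 4) = 52; 36 is not s-gonal.
Hits: s ∈ {3, 4} → 2.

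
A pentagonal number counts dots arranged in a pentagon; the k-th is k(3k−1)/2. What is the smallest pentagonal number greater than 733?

782

Solve n(3n−1)/2 > 733 for integer n.
The largest n with value ≤ 733 is 22 (since 715 ≤ 733 < 782), so the first above is n = 23, value 782.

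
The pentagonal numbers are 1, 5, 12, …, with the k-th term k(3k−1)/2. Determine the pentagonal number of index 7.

70

The 7th pentagonal number is n(3n−1)/2 with n = 7.
7·(3·7 − 1)/2 = 7·20/2 = 7·10 = 70.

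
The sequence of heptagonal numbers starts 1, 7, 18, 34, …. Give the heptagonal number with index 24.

1404

The 24th heptagonal number is n(5n−3)/2 with n = 24.
24·(5·24 − 3)/2 = 24·117/2 = 1404.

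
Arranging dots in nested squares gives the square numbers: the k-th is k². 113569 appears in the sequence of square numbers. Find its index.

We need n² = 113569, so n = √113569 = 337.
Check: 337² = 113569. ✓

337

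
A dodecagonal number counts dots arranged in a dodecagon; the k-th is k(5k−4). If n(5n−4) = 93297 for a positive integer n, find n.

Set n(5n−4) = 93297, giving 5n² − 4n − 93297 = 0.
The discriminant is 16 + 20·93297 = 1865956, and √1865956 = 1366.
So n = (4 + 1366) / 10 = 1370/10 = 137.
Check: 137·(5·137 − 4) = 93297. ✓

137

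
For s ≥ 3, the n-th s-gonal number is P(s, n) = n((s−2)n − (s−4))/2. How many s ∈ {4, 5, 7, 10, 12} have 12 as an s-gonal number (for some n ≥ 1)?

2

s = 4: P(4, 3) = 9 and P(4, 4) = 16; 12 is not s-gonal.
s = 5: P(5, 3) = 12. ✓
s = 7: P(7, 2) = 7 and P(7, 3) = 18; 12 is not s-gonal.
s = 10: P(10, 2) = 10 and P(10, 3) = 27; 12 is not s-gonal.
s = 12: P(12, 2) = 12. ✓
Hits: s ∈ {5, 12} → 2.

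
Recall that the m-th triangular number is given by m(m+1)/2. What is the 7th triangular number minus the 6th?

7

Consecutive triangular numbers differ by n: T_{7} − T_{6} = 7.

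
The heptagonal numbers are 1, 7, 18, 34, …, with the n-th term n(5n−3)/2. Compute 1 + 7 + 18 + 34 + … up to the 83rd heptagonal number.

479906

Σ i(5i−3)/2 = (5Σi² − 3Σi) / 2 over i = 1..83.
Σi = 3486 and Σi² = 194054.
(5·194054 − 3·3486) / 2 = 959812/2 = 479906.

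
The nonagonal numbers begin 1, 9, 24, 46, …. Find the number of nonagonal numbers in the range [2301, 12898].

The n-th nonagonal number is n(7n−5)/2.
Smallest index with value ≥ 2301: n = 26 (giving 2301).
Largest index with value ≤ 12898: n = 61 (giving 12871).
Indices 26 through 61: 36 terms.

36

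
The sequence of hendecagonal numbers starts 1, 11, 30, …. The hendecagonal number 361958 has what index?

Set n(9n−7)/2 = 361958, giving 9n² − 7n − 723916 = 0.
The discriminant is 49 + 72·361958 = 26061025, and √26061025 = 5105.
So n = (7 + 5105) / 18 = 5112/18 = 284.

284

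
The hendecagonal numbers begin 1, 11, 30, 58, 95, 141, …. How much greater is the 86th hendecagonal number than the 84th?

1523

86·(9·86 − 7)/2 = 32981 and 84·(9·84 − 7)/2 = 31458.
Difference: 32981 − 31458 = 1523.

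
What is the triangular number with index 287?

The 287th triangular number is n(n+1)/2 with n = 287.
287·288/2 = 82656/2 = 41328.

41328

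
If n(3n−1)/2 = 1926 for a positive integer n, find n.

Set n(3n−1)/2 = 1926, giving 3n² − n − 3852 = 0.
So n = (1 + 215) / 6 = 216/6 = 36.
Check: 36·(3·36 − 1)/2 = 1926. ✓

36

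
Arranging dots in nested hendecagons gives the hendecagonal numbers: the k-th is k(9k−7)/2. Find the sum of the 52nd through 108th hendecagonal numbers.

Σ i(9i−7)/2 = (9Σi² − 7Σi) / 2 over i = 52..108.
Σi = 5886 − 1326 = 4560 and Σi² = 425754 − 45526 = 380228.
(9·380228 − 7·4560) / 2 = 3390132/2 = 1695066.

1695066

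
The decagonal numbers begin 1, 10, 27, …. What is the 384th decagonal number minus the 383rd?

Consecutive decagonal numbers differ by 8n − 7: here 8·384 − 7 = 3065.

3065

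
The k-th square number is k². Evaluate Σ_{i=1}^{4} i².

Σ_{i=1}^{4} i² = 4·5·9/6 = 30.

30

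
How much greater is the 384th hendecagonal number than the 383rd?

3448

Consecutive hendecagonal numbers differ by 9n − 8: here 9·384 − 8 = 3448.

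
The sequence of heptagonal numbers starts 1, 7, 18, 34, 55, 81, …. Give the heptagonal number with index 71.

The 71st heptagonal number is n(5n−3)/2 with n = 71.
71·(5·71 − 3)/2 = 71·352/2 = 71·176 = 12496.

12496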